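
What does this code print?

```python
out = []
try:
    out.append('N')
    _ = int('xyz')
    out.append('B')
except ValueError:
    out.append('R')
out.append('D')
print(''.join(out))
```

Execution trace: 'N' (try body) → 'R' (except ValueError) → 'D' (after the try/except). Output: NRD

Answer: NRD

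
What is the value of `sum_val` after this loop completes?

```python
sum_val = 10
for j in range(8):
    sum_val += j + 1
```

Start at 10, add 1 to 8 = 46
`sum_val` takes the values: 10 → 11 → 13 → 16 → 20 → 25 → 31 → 38 → 46

Answer: 46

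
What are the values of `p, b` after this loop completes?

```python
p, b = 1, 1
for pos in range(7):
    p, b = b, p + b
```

Fibonacci: after 7 iterations
`p, b` takes the values: (1, 1) → (1, 2) → (2, 3) → (3, 5) → (5, 8) → (8, 13) → (13, 21) → (21, 34)

Answer: 21, 34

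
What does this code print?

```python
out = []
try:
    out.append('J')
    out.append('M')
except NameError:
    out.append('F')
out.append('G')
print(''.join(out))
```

Execution trace: 'J' (try body) → 'M' (try body, no exception) → 'G' (after the try/except). Output: JMG

Answer: JMG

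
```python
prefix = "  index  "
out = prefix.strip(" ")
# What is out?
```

Trace:
`prefix = "  index  "` → prefix = '  index  '
`out = prefix.strip(" ")` → out = 'index'
So out = 'index'

Answer: 'index'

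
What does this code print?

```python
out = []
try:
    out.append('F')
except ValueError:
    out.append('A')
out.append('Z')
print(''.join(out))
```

Execution trace: 'F' (try body, no exception) → 'Z' (after the try/except). Output: FZ

Answer: FZ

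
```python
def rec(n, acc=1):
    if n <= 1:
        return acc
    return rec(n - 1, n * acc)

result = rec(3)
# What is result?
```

Accumulator trace (n, acc): (3, 1) -> (2, 3) -> (1, 6) -> return 6

Answer: 6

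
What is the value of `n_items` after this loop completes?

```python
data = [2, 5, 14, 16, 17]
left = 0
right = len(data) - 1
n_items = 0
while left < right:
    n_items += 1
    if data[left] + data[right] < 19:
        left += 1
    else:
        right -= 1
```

Steps to find pair summing to 19
`n_items` takes the values: 0 → 1 → 2 → 3 → 4

Answer: 4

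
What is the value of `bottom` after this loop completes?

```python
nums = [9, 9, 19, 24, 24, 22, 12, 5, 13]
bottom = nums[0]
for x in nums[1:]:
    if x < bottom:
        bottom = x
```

Minimum of [9, 9, 19, 24, 24, 22, 12, 5, 13]
`bottom` takes the values: 9 → 5

Answer: 5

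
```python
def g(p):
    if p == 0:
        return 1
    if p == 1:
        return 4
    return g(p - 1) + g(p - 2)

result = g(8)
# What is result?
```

Build up from base cases: g(0)=1, g(1)=4, g(2)=5, g(3)=9, g(4)=14, g(5)=23, g(6)=37, ..., g(8)=97

Answer: 97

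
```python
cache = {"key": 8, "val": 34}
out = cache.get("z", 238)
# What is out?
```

Trace:
`cache = {"key": 8, "val": 34}` → cache = {'key': 8, 'val': 34}
`out = cache.get("z", 238)` → out = 238
So out = 238

Answer: 238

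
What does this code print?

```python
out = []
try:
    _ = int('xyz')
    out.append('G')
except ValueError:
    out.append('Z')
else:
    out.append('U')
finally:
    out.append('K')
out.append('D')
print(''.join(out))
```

Execution trace: 'Z' (except ValueError) → 'K' (finally) → 'D' (after the try/except). Output: ZKD

Answer: ZKD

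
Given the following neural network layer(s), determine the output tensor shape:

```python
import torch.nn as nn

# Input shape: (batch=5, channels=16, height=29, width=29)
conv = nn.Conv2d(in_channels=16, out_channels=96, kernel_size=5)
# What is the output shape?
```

Input: (5, 16, 29, 29) -> Output: (5, 96, 25, 25)

Answer: (5, 96, 25, 25)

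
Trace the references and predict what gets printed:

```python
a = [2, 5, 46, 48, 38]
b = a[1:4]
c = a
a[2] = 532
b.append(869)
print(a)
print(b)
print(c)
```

Key concept: slice vs alias.
Step by step:
`a = [2, 5, 46, 48, 38]` → a = [2, 5, 46, 48, 38]
`b = a[1:4]` → b = [5, 46, 48]
`c = a` → c = [2, 5, 46, 48, 38] (same object as a)
`a[2] = 532` → a = [2, 5, 532, 48, 38] (same object as c); c = [2, 5, 532, 48, 38] (same object as a)
`b.append(869)` → b = [5, 46, 48, 869]
`print(a)` → prints [2, 5, 532, 48, 38]
`print(b)` → prints [5, 46, 48, 869]
`print(c)` → prints [2, 5, 532, 48, 38]

Answer:
[2, 5, 532, 48, 38]
[5, 46, 48, 869]
[2, 5, 532, 48, 38]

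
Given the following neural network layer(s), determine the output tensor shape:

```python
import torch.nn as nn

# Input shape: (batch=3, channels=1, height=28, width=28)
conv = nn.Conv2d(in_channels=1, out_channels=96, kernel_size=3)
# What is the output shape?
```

Input: (3, 1, 28, 28) -> Output: (3, 96, 26, 26)

Answer: (3, 96, 26, 26)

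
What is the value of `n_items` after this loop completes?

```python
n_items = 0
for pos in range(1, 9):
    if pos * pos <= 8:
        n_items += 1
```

Count numbers where pos² ≤ 8
`n_items` takes the values: 0 → 1 → 2

Answer: 2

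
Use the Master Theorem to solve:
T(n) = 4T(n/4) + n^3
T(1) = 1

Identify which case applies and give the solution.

a=4, b=4, f(n)=n^3. log_4(4) = 1. Since c=3 > 1 and the regularity condition holds (4(n/4)^3 = (4/4^3)n^3 with 4/4^3 < 1), Case 3 applies: T(n) = Θ(f(n)) = O(n^3).

Answer: O(n^3) - Case 3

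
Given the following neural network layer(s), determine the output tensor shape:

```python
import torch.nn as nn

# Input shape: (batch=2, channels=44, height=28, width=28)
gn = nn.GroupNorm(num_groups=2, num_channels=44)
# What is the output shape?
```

Input: (2, 44, 28, 28) -> Output: (2, 44, 28, 28)

Answer: (2, 44, 28, 28)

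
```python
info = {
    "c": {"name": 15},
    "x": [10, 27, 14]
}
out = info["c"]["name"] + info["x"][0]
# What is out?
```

Trace:
`info = { ...` → info = {'c': {'name': 15}, 'x': [10, 27, 14]}
`out = info["c"]["name"] + info["x"][0]` → out = 25
So out = 25

Answer: 25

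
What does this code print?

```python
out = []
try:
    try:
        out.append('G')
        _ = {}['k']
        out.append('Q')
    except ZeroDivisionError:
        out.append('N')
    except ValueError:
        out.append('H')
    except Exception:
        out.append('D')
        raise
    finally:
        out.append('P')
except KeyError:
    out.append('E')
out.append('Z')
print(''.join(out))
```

Execution trace: 'G' (inner try body) → 'D' (inner except Exception) → 'P' (inner finally) → 'E' (outer except KeyError) → 'Z' (after the try/except). Output: GDPEZ

Answer: GDPEZ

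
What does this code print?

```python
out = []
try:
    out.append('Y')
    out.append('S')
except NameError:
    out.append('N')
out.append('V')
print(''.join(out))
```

Execution trace: 'Y' (try body) → 'S' (try body, no exception) → 'V' (after the try/except). Output: YSV

Answer: YSV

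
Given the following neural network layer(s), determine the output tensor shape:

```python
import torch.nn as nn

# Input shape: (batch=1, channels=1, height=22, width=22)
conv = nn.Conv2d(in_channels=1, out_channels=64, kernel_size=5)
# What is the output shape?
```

Input: (1, 1, 22, 22) -> Output: (1, 64, 18, 18)

Answer: (1, 64, 18, 18)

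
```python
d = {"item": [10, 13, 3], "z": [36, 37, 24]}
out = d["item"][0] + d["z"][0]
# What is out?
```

Trace:
`d = {"item": [10, 13, 3], "z": [36, 37, 24]}` → d = {'item': [10, 13, 3], 'z': [36, 37, 24]}
`out = d["item"][0] + d["z"][0]` → out = 46
So out = 46

Answer: 46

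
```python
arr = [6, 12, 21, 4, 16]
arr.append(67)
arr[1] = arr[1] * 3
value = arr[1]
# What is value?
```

Trace:
`arr = [6, 12, 21, 4, 16]` → arr = [6, 12, 21, 4, 16]
`arr.append(67)` → arr = [6, 12, 21, 4, 16, 67]
`arr[1] = arr[1] * 3` → arr = [6, 36, 21, 4, 16, 67]
`value = arr[1]` → value = 36
So value = 36

Answer: 36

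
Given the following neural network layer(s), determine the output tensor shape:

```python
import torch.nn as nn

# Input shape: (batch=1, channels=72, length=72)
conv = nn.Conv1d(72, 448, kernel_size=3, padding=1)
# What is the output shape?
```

Input: (1, 72, 72) -> Output: (1, 448, 72)

Answer: (1, 448, 72)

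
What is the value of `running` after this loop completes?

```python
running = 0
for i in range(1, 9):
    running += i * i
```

Sum of squares 1² to 8² = 204
`running` takes the values: 0 → 1 → 5 → 14 → 30 → 55 → 91 → 140 → 204

Answer: 204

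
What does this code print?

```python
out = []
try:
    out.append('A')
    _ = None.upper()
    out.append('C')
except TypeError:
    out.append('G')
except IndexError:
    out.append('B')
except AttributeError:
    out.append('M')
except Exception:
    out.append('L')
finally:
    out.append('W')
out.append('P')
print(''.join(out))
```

Execution trace: 'A' (try body) → 'M' (except AttributeError) → 'W' (finally) → 'P' (after the try/except). Output: AMWP

Answer: AMWP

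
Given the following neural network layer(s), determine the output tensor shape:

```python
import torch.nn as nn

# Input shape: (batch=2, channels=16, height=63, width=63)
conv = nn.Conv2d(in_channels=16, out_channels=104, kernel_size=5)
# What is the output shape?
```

Input: (2, 16, 63, 63) -> Output: (2, 104, 59, 59)

Answer: (2, 104, 59, 59)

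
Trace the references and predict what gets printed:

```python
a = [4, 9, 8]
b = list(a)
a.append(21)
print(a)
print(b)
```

Key concept: list() constructor creates copy.
Step by step:
`a = [4, 9, 8]` → a = [4, 9, 8]
`b = list(a)` → b = [4, 9, 8]
`a.append(21)` → a = [4, 9, 8, 21]
`print(a)` → prints [4, 9, 8, 21]
`print(b)` → prints [4, 9, 8]

Answer:
[4, 9, 8, 21]
[4, 9, 8]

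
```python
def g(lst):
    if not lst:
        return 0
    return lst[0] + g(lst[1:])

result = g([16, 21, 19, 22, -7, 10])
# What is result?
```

16 + 21 + 19 + 22 + (-7) + 10 + 0 = 81

Answer: 81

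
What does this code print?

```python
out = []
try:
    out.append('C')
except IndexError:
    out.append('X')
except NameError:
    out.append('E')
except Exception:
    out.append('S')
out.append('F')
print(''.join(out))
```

Execution trace: 'C' (try body, no exception) → 'F' (after the try/except). Output: CF

Answer: CF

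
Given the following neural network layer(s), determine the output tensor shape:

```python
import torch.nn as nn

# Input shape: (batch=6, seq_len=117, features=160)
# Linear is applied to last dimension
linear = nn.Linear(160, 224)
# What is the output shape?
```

Input: (6, 117, 160) -> Output: (6, 117, 224)

Answer: (6, 117, 224)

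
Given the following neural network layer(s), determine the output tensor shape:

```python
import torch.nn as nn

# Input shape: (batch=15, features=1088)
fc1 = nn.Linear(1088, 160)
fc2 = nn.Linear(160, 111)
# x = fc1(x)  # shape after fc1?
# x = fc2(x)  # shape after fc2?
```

Input: (15, 1088) -> after fc1: (15, 160) -> Output: (15, 111)

Answer: (15, 111)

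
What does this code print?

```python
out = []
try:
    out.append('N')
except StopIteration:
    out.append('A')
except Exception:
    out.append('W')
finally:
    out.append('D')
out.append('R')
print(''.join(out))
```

Execution trace: 'N' (try body, no exception) → 'D' (finally) → 'R' (after the try/except). Output: NDR

Answer: NDR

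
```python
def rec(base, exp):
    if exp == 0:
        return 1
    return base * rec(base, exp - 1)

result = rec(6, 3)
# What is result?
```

rec(6, 3) = 6 * 6 * 6 = 216

Answer: 216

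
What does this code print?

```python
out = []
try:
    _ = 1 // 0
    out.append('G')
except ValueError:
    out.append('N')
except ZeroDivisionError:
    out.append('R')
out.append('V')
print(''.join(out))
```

Execution trace: 'R' (except ZeroDivisionError) → 'V' (after the try/except). Output: RV

Answer: RV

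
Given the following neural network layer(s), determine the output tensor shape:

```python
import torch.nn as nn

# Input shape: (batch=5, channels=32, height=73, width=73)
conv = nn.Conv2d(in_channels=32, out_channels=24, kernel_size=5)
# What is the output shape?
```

Input: (5, 32, 73, 73) -> Output: (5, 24, 69, 69)

Answer: (5, 24, 69, 69)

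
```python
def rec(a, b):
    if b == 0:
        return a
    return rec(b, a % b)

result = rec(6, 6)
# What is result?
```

rec(6, 6) -> rec(6, 0) -> 6

Answer: 6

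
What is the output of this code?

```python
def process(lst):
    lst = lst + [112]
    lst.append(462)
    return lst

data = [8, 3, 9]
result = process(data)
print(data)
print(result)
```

Key concept: rebinding parameter vs mutation.
Step by step:
`data = [8, 3, 9]` → data = [8, 3, 9]
`result = process(data)` → result = [8, 3, 9, 112, 462]
`print(data)` → prints [8, 3, 9]
`print(result)` → prints [8, 3, 9, 112, 462]

Answer:
[8, 3, 9]
[8, 3, 9, 112, 462]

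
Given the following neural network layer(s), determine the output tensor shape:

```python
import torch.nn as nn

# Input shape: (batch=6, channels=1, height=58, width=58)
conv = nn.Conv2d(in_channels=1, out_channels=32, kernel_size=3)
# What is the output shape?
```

Input: (6, 1, 58, 58) -> Output: (6, 32, 56, 56)

Answer: (6, 32, 56, 56)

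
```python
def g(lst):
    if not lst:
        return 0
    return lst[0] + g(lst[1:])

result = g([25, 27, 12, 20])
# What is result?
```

25 + 27 + 12 + 20 + 0 = 84

Answer: 84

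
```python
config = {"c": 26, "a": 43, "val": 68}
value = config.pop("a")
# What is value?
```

Trace:
`config = {"c": 26, "a": 43, "val": 68}` → config = {'c': 26, 'a': 43, 'val': 68}
`value = config.pop("a")` → config = {'c': 26, 'val': 68}; value = 43
So value = 43

Answer: 43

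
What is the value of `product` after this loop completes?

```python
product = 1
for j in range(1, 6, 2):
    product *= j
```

Product of 1, 3, 5, ... up to 5
`product` takes the values: 1 → 3 → 15

Answer: 15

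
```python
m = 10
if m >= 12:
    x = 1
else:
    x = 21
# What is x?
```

Trace:
`m = 10` → m = 10
`if m >= 12: ...` → m >= 12 is False, take else branch → x = 21
So x = 21

Answer: 21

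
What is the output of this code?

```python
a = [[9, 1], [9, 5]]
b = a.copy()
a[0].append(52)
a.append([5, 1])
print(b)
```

Key concept: shallow copy with nested lists.
Step by step:
`a = [[9, 1], [9, 5]]` → a = [[9, 1], [9, 5]]
`b = a.copy()` → b = [[9, 1], [9, 5]]
`a[0].append(52)` → a = [[9, 1, 52], [9, 5]]; b = [[9, 1, 52], [9, 5]]
`a.append([5, 1])` → a = [[9, 1, 52], [9, 5], [5, 1]]
`print(b)` → prints [[9, 1, 52], [9, 5]]

Answer: [[9, 1, 52], [9, 5]]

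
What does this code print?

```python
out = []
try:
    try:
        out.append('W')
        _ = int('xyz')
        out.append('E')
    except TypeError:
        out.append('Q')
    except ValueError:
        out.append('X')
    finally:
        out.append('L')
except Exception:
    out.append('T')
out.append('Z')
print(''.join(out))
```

Execution trace: 'W' (inner try body) → 'X' (inner except ValueError) → 'L' (inner finally) → 'Z' (after the try/except). Output: WXLZ

Answer: WXLZ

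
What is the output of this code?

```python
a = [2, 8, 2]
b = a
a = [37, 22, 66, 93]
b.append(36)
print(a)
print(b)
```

Key concept: rebinding vs mutation: a is rebound to a new list, b still points at the original.
Step by step:
`a = [2, 8, 2]` → a = [2, 8, 2]
`b = a` → b = [2, 8, 2] (same object as a)
`a = [37, 22, 66, 93]` → a = [37, 22, 66, 93]
`b.append(36)` → b = [2, 8, 2, 36]
`print(a)` → prints [37, 22, 66, 93]
`print(b)` → prints [2, 8, 2, 36]

Answer:
[37, 22, 66, 93]
[2, 8, 2, 36]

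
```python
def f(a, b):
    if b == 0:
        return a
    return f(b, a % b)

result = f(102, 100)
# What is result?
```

f(102, 100) -> f(100, 2) -> f(2, 0) -> 2

Answer: 2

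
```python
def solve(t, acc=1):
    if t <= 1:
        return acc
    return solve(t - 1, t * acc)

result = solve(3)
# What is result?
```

Accumulator trace (n, acc): (3, 1) -> (2, 3) -> (1, 6) -> return 6

Answer: 6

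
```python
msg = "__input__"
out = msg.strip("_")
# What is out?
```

Trace:
`msg = "__input__"` → msg = '__input__'
`out = msg.strip("_")` → out = 'input'
So out = 'input'

Answer: 'input'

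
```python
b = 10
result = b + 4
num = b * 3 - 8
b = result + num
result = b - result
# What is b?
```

Trace:
`b = 10` → b = 10
`result = b + 4` → result = 14
`num = b * 3 - 8` → num = 22
`b = result + num` → b = 36
`result = b - result` → result = 22
So b = 36

Answer: 36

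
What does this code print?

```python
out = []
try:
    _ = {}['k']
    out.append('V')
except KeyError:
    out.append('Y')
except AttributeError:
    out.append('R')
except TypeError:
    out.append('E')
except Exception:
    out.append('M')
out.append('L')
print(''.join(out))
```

Execution trace: 'Y' (except KeyError) → 'L' (after the try/except). Output: YL

Answer: YL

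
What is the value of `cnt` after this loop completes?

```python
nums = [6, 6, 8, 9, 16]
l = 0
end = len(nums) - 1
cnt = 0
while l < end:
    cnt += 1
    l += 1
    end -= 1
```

Iterations until pointers meet (list length 5)
`cnt` takes the values: 0 → 1 → 2

Answer: 2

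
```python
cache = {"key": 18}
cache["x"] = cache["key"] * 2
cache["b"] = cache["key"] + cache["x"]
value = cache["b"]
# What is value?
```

Trace:
`cache = {"key": 18}` → cache = {'key': 18}
`cache["x"] = cache["key"] * 2` → cache = {'key': 18, 'x': 36}
`cache["b"] = cache["key"] + cache["x"]` → cache = {'key': 18, 'x': 36, 'b': 54}
`value = cache["b"]` → value = 54
So value = 54

Answer: 54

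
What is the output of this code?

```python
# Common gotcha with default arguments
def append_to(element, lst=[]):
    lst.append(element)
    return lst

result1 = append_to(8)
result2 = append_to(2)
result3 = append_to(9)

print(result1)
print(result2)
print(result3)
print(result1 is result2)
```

Key concept: mutable default argument gotcha.
Step by step:
`result1 = append_to(8)` → result1 = [8]
`result2 = append_to(2)` → result1 = [8, 2] (same object as result2); result2 = [8, 2] (same object as result1)
`result3 = append_to(9)` → result1 = [8, 2, 9] (same object as result2, result3); result2 = [8, 2, 9] (same object as result1, result3); result3 = [8, 2, 9] (same object as result1, result2)
`print(result1)` → prints [8, 2, 9]
`print(result2)` → prints [8, 2, 9]
`print(result3)` → prints [8, 2, 9]
`print(result1 is result2)` → prints True

Answer:
[8, 2, 9]
[8, 2, 9]
[8, 2, 9]
True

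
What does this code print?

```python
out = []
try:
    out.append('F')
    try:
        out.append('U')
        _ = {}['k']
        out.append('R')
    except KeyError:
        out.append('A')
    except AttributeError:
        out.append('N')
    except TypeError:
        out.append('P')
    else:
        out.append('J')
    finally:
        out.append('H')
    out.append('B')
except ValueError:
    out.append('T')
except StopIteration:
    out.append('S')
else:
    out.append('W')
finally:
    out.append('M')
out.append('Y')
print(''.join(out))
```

Execution trace: 'F' (try body) → 'U' (inner try body) → 'A' (inner except KeyError) → 'H' (inner finally) → 'B' (try body, no exception) → 'W' (else) → 'M' (finally) → 'Y' (after the try/except). Output: FUAHBWMY

Answer: FUAHBWMY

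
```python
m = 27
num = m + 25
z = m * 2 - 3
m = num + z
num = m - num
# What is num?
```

Trace:
`m = 27` → m = 27
`num = m + 25` → num = 52
`z = m * 2 - 3` → z = 51
`m = num + z` → m = 103
`num = m - num` → num = 51
So num = 51

Answer: 51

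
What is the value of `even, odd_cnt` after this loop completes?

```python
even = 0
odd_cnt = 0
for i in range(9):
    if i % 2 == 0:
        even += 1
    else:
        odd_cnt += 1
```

Count evens and odds in range(9)
`even, odd_cnt` takes the values: (0, 0) → (1, 0) → (1, 1) → (2, 1) → (2, 2) → (3, 2) → (3, 3) → (4, 3) → (4, 4) → (5, 4)

Answer: 5, 4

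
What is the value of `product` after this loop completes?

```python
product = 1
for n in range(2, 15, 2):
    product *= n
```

Product of even numbers 2 to 14
`product` takes the values: 1 → 2 → 8 → 48 → 384 → 3840 → 46080 → 645120

Answer: 645120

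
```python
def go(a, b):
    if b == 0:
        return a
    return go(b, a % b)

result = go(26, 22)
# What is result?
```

go(26, 22) -> go(22, 4) -> go(4, 2) -> go(2, 0) -> 2

Answer: 2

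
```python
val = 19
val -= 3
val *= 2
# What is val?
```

Trace:
`val = 19` → val = 19
`val -= 3` → val = 16
`val *= 2` → val = 32
So val = 32

Answer: 32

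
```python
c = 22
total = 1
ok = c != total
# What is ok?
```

Trace:
`c = 22` → c = 22
`total = 1` → total = 1
`ok = c != total` → ok = True
So ok = True

Answer: True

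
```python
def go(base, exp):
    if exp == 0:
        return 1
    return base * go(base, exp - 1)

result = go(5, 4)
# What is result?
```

go(5, 4) = 5 * 5 * 5 * 5 = 625

Answer: 625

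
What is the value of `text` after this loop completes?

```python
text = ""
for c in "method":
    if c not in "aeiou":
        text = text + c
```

Remove vowels from 'method'
`text` takes the values: "" → "m" → "mt" → "mth" → "mthd"

Answer: "mthd"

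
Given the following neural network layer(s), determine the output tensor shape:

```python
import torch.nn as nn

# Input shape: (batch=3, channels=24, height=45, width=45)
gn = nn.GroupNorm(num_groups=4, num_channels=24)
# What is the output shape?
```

Input: (3, 24, 45, 45) -> Output: (3, 24, 45, 45)

Answer: (3, 24, 45, 45)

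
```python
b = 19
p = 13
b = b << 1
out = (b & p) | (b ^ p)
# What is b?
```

Trace:
`b = 19` → b = 19
`p = 13` → p = 13
`b = b << 1` → b = 38
`out = (b & p) | (b ^ p)` → out = 47
So b = 38

Answer: 38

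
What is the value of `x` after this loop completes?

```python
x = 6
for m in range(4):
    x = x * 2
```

Multiply by 2, 4 times: 6 * 2^4 = 96
`x` takes the values: 6 → 12 → 24 → 48 → 96

Answer: 96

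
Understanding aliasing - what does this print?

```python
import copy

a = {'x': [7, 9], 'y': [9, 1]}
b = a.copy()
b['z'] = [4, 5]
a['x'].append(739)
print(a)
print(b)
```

Key concept: shallow copy of dict with mutable values.
Step by step:
`a = {'x': [7, 9], 'y': [9, 1]}` → a = {'x': [7, 9], 'y': [9, 1]}
`b = a.copy()` → b = {'x': [7, 9], 'y': [9, 1]}
`b['z'] = [4, 5]` → b = {'x': [7, 9], 'y': [9, 1], 'z': [4, 5]}
`a['x'].append(739)` → a = {'x': [7, 9, 739], 'y': [9, 1]}; b = {'x': [7, 9, 739], 'y': [9, 1], 'z': [4, 5]}
`print(a)` → prints {'x': [7, 9, 739], 'y': [9, 1]}
`print(b)` → prints {'x': [7, 9, 739], 'y': [9, 1], 'z': [4, 5]}

Answer:
{'x': [7, 9, 739], 'y': [9, 1]}
{'x': [7, 9, 739], 'y': [9, 1], 'z': [4, 5]}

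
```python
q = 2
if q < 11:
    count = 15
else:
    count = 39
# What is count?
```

Trace:
`q = 2` → q = 2
`if q < 11: ...` → q < 11 is True → count = 15
So count = 15

Answer: 15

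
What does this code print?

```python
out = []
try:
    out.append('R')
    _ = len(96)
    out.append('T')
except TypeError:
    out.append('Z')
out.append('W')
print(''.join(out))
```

Execution trace: 'R' (try body) → 'Z' (except TypeError) → 'W' (after the try/except). Output: RZW

Answer: RZW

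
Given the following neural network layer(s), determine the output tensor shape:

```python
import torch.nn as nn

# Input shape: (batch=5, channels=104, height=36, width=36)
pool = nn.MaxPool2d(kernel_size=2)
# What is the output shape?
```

Input: (5, 104, 36, 36) -> Output: (5, 104, 18, 18)

Answer: (5, 104, 18, 18)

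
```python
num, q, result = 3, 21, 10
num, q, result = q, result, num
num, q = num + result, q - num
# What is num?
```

Trace:
`num, q, result = 3, 21, 10` → num = 3; q = 21; result = 10
`num, q, result = q, result, num` → num = 21; q = 10; result = 3
`num, q = num + result, q - num` → num = 24; q = -11
So num = 24

Answer: 24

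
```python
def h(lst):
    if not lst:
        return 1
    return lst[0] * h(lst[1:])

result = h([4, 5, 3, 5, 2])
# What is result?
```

Product over [4, 5, 3, 5, 2] = 4 * 5 * 3 * 5 * 2 = 600

Answer: 600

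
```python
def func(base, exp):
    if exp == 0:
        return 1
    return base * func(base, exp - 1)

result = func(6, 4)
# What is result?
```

func(6, 4) = 6 * 6 * 6 * 6 = 1296

Answer: 1296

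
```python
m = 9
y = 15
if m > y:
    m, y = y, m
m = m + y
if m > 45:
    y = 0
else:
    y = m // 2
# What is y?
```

Trace:
`m = 9` → m = 9
`y = 15` → y = 15
`if m > y: ...` → m > y is False → no variable changes
`m = m + y` → m = 24
`if m > 45: ...` → m > 45 is False, take else branch → y = 12
So y = 12

Answer: 12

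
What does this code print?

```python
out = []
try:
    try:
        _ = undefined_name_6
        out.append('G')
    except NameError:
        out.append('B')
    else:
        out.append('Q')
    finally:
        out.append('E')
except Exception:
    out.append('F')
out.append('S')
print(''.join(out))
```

Execution trace: 'B' (inner except NameError) → 'E' (inner finally) → 'S' (after the try/except). Output: BES

Answer: BES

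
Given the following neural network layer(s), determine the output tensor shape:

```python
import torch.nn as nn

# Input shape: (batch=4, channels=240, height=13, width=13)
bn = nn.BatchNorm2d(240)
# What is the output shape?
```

Input: (4, 240, 13, 13) -> Output: (4, 240, 13, 13)

Answer: (4, 240, 13, 13)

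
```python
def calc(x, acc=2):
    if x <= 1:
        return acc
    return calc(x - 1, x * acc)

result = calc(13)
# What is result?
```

Accumulator trace (n, acc): (13, 2) -> (12, 26) -> (11, 312) -> (10, 3432) -> (9, 34320) -> (8, 308880) -> (7, 2471040) -> (6, 17297280) -> (5, 103783680) -> (4, 518918400) -> (3, 2075673600) -> (2, 6227020800) -> (1, 12454041600) -> return 12454041600

Answer: 12454041600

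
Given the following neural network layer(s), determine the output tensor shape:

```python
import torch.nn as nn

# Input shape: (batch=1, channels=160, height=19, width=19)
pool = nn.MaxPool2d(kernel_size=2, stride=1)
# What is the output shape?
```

Input: (1, 160, 19, 19) -> Output: (1, 160, 18, 18)

Answer: (1, 160, 18, 18)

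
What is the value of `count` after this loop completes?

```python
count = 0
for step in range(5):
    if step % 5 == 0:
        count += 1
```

Count numbers divisible by 5 in range(5)
`count` takes the values: 0 → 1

Answer: 1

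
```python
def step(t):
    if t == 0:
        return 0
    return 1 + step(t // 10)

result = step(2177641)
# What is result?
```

Count of digits of 2177641: 7

Answer: 7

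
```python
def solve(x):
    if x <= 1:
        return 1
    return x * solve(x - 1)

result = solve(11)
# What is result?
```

solve(11) = 11 * 10 * 9 * 8 * 7 * 6 * 5 * 4 * 3 * 2 * 1 = 39916800

Answer: 39916800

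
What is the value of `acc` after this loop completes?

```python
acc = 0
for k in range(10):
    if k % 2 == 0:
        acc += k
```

Sum of even numbers 0 to 9
`acc` takes the values: 0 → 2 → 6 → 12 → 20

Answer: 20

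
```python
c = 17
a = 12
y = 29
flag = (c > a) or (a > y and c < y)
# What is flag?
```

Trace:
`c = 17` → c = 17
`a = 12` → a = 12
`y = 29` → y = 29
`flag = (c > a) or (a > y and c < y)` → flag = True
So flag = True

Answer: True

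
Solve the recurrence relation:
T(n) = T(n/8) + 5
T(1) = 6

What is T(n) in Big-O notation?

Each step divides n by 8 and adds 5. After log_8(n) steps we reach T(1)=6. So T(n) = 5·log_8(n) + 6 = O(log n).

Answer: O(log n)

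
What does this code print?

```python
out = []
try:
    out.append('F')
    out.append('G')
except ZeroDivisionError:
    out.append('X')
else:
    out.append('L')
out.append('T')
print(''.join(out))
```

Execution trace: 'F' (try body) → 'G' (try body, no exception) → 'L' (else) → 'T' (after the try/except). Output: FGLT

Answer: FGLT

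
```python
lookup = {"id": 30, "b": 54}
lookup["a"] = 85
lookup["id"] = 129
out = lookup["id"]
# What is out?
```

Trace:
`lookup = {"id": 30, "b": 54}` → lookup = {'id': 30, 'b': 54}
`lookup["a"] = 85` → lookup = {'id': 30, 'b': 54, 'a': 85}
`lookup["id"] = 129` → lookup = {'id': 129, 'b': 54, 'a': 85}
`out = lookup["id"]` → out = 129
So out = 129

Answer: 129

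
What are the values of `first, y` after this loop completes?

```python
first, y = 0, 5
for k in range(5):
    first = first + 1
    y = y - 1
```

first goes 0→5, y goes 5→0
`first, y` takes the values: (0, 5) → (1, 5) → (1, 4) → (2, 4) → (2, 3) → (3, 3) → (3, 2) → (4, 2) → (4, 1) → (5, 1) → (5, 0)

Answer: 5, 0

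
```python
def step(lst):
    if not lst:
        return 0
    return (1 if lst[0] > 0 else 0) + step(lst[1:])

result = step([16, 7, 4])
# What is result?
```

Count of positive elements in [16, 7, 4] = 3

Answer: 3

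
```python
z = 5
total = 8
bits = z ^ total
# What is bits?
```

Trace:
`z = 5` → z = 5
`total = 8` → total = 8
`bits = z ^ total` → bits = 13
So bits = 13

Answer: 13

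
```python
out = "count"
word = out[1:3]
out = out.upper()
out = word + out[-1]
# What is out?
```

Trace:
`out = "count"` → out = 'count'
`word = out[1:3]` → word = 'ou'
`out = out.upper()` → out = 'COUNT'
`out = word + out[-1]` → out = 'ouT'
So out = 'ouT'

Answer: 'ouT'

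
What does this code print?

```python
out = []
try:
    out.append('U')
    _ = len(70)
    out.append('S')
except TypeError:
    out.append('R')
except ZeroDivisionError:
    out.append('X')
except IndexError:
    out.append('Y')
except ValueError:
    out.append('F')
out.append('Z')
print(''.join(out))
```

Execution trace: 'U' (try body) → 'R' (except TypeError) → 'Z' (after the try/except). Output: URZ

Answer: URZ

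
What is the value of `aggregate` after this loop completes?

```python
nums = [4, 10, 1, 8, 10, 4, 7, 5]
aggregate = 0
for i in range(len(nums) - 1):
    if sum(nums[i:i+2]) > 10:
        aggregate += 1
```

Count windows with sum > 10
`aggregate` takes the values: 0 → 1 → 2 → 3 → 4 → 5 → 6

Answer: 6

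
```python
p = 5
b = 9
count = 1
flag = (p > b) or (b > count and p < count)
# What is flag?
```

Trace:
`p = 5` → p = 5
`b = 9` → b = 9
`count = 1` → count = 1
`flag = (p > b) or (b > count and p < count)` → flag = False
So flag = False

Answer: False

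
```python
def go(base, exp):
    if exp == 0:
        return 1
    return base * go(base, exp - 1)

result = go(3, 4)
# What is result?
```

go(3, 4) = 3 * 3 * 3 * 3 = 81

Answer: 81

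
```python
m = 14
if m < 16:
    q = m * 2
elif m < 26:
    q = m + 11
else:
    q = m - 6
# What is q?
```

Trace:
`m = 14` → m = 14
`if m < 16: ...` → m < 16 is True → q = 28
So q = 28

Answer: 28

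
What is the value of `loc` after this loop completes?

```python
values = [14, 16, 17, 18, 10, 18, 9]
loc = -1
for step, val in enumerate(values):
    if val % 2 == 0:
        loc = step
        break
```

First even number index in [14, 16, 17, 18, 10, 18, 9]
`loc` takes the values: -1 → 0

Answer: 0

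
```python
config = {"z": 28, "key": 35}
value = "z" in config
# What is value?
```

Trace:
`config = {"z": 28, "key": 35}` → config = {'z': 28, 'key': 35}
`value = "z" in config` → value = True
So value = True

Answer: True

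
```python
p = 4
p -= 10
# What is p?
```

Trace:
`p = 4` → p = 4
`p -= 10` → p = -6
So p = -6

Answer: -6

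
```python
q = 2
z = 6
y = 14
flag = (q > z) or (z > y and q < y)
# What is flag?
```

Trace:
`q = 2` → q = 2
`z = 6` → z = 6
`y = 14` → y = 14
`flag = (q > z) or (z > y and q < y)` → flag = False
So flag = False

Answer: False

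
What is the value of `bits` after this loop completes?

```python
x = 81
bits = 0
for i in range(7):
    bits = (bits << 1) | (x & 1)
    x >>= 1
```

Reverse lowest 7 bits of 81
`bits` takes the values: 0 → 1 → 2 → 4 → 8 → 17 → 34 → 69

Answer: 69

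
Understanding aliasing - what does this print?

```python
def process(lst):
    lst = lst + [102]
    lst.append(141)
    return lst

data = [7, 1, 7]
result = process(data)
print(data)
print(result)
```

Key concept: rebinding parameter vs mutation.
Step by step:
`data = [7, 1, 7]` → data = [7, 1, 7]
`result = process(data)` → result = [7, 1, 7, 102, 141]
`print(data)` → prints [7, 1, 7]
`print(result)` → prints [7, 1, 7, 102, 141]

Answer:
[7, 1, 7]
[7, 1, 7, 102, 141]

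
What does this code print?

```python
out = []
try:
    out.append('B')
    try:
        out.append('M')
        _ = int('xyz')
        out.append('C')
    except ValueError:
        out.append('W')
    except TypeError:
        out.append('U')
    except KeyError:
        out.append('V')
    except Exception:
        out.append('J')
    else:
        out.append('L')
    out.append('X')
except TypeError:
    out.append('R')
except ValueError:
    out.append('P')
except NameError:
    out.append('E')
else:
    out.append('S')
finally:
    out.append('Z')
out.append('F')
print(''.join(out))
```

Execution trace: 'B' (try body) → 'M' (inner try body) → 'W' (inner except ValueError) → 'X' (try body, no exception) → 'S' (else) → 'Z' (finally) → 'F' (after the try/except). Output: BMWXSZF

Answer: BMWXSZF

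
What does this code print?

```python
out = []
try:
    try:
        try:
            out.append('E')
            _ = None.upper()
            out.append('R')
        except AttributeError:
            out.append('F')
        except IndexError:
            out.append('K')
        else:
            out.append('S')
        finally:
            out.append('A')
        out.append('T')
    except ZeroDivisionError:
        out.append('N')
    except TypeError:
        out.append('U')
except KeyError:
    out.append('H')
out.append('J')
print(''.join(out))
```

Execution trace: 'E' (inner try body) → 'F' (inner except AttributeError) → 'A' (inner finally) → 'T' (try body, no exception) → 'J' (after the try/except). Output: EFATJ

Answer: EFATJ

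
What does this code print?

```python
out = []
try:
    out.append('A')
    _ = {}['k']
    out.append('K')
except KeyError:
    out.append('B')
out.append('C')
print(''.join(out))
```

Execution trace: 'A' (try body) → 'B' (except KeyError) → 'C' (after the try/except). Output: ABC

Answer: ABC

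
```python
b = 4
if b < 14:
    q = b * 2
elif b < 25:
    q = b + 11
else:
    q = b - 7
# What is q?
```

Trace:
`b = 4` → b = 4
`if b < 14: ...` → b < 14 is True → q = 8
So q = 8

Answer: 8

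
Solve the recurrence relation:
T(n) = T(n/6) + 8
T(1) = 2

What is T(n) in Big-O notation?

Each step divides n by 6 and adds 8. After log_6(n) steps we reach T(1)=2. So T(n) = 8·log_6(n) + 2 = O(log n).

Answer: O(log n)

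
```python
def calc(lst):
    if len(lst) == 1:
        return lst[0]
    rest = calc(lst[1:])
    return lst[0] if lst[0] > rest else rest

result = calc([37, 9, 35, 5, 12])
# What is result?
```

Recursive max over [37, 9, 35, 5, 12] = 37

Answer: 37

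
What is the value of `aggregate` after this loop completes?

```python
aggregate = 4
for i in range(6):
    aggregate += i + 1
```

Start at 4, add 1 to 6 = 25
`aggregate` takes the values: 4 → 5 → 7 → 10 → 14 → 19 → 25

Answer: 25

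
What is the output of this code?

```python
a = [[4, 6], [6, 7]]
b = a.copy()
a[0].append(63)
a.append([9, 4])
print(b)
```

Key concept: shallow copy with nested lists.
Step by step:
`a = [[4, 6], [6, 7]]` → a = [[4, 6], [6, 7]]
`b = a.copy()` → b = [[4, 6], [6, 7]]
`a[0].append(63)` → a = [[4, 6, 63], [6, 7]]; b = [[4, 6, 63], [6, 7]]
`a.append([9, 4])` → a = [[4, 6, 63], [6, 7], [9, 4]]
`print(b)` → prints [[4, 6, 63], [6, 7]]

Answer: [[4, 6, 63], [6, 7]]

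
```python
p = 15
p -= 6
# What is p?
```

Trace:
`p = 15` → p = 15
`p -= 6` → p = 9
So p = 9

Answer: 9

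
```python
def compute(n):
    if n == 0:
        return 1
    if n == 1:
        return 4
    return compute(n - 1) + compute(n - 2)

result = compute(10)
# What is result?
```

Build up from base cases: compute(0)=1, compute(1)=4, compute(2)=5, compute(3)=9, compute(4)=14, compute(5)=23, compute(6)=37, ..., compute(10)=254

Answer: 254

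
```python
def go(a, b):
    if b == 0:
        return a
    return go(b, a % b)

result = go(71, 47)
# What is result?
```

go(71, 47) -> go(47, 24) -> go(24, 23) -> go(23, 1) -> go(1, 0) -> 1

Answer: 1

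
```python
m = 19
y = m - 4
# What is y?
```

Trace:
`m = 19` → m = 19
`y = m - 4` → y = 15
So y = 15

Answer: 15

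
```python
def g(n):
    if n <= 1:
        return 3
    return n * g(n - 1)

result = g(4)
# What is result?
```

g(4) = 4 * 3 * 2 * 3 = 72

Answer: 72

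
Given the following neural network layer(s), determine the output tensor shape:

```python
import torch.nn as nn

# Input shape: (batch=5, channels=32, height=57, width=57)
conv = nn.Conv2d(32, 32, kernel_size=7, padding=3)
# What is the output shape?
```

Input: (5, 32, 57, 57) -> Output: (5, 32, 57, 57)

Answer: (5, 32, 57, 57)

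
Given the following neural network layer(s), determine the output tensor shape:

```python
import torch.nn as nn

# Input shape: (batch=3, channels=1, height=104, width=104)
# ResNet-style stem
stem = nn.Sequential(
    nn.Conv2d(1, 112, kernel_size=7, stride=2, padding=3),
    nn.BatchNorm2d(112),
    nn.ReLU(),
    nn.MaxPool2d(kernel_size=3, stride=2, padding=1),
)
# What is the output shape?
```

Input: (3, 1, 104, 104) -> after Conv2d 7x7 stride=2: (3, 112, 52, 52) -> Output: (3, 112, 26, 26)

Answer: (3, 112, 26, 26)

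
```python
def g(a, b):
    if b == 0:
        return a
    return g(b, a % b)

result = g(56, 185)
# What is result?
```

g(56, 185) -> g(185, 56) -> g(56, 17) -> g(17, 5) -> g(5, 2) -> g(2, 1) -> g(1, 0) -> 1

Answer: 1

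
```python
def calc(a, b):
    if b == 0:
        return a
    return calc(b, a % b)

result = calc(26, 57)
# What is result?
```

calc(26, 57) -> calc(57, 26) -> calc(26, 5) -> calc(5, 1) -> calc(1, 0) -> 1

Answer: 1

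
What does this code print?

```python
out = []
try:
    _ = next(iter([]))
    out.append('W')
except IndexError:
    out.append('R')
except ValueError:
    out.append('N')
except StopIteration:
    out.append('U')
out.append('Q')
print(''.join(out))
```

Execution trace: 'U' (except StopIteration) → 'Q' (after the try/except). Output: UQ

Answer: UQ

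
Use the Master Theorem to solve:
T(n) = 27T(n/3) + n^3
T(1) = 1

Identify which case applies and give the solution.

a=27, b=3, f(n)=n^3. log_3(27) = 3. Since c=3 = 3, Case 2 applies: T(n) = Θ(n^log_b(a) · log n) = O(n^3 log n).

Answer: O(n^3 log n) - Case 2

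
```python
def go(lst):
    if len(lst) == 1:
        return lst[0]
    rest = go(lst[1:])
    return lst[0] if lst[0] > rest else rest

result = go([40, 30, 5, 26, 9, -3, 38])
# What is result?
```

Recursive max over [40, 30, 5, 26, 9, -3, 38] = 40

Answer: 40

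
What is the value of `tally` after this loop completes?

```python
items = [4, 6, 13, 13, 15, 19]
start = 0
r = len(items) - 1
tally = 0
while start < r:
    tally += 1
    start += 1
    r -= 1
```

Iterations until pointers meet (list length 6)
`tally` takes the values: 0 → 1 → 2 → 3

Answer: 3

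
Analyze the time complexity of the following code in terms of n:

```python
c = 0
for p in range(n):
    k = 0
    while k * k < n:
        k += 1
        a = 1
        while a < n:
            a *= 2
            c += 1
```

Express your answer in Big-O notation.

Each loop level contributes: n × √n × log n. Multiplying the contributions gives O(n√n log n).

Answer: O(n√n log n)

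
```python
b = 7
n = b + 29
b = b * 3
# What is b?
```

Trace:
`b = 7` → b = 7
`n = b + 29` → n = 36
`b = b * 3` → b = 21
So b = 21

Answer: 21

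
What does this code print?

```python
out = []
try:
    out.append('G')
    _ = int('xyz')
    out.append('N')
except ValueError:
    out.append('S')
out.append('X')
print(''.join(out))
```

Execution trace: 'G' (try body) → 'S' (except ValueError) → 'X' (after the try/except). Output: GSX

Answer: GSX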